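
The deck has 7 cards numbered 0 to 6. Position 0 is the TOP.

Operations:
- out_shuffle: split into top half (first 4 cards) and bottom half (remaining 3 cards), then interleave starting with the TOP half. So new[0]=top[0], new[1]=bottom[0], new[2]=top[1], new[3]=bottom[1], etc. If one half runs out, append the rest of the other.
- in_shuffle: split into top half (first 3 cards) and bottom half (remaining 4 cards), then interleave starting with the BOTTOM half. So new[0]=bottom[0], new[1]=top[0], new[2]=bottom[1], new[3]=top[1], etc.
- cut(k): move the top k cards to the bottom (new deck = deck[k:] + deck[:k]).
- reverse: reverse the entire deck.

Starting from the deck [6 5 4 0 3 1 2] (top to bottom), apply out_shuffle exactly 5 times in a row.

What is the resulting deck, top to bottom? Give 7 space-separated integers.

After op 1 (out_shuffle): [6 3 5 1 4 2 0]
After op 2 (out_shuffle): [6 4 3 2 5 0 1]
After op 3 (out_shuffle): [6 5 4 0 3 1 2]
After op 4 (out_shuffle): [6 3 5 1 4 2 0]
After op 5 (out_shuffle): [6 4 3 2 5 0 1]

Answer: 6 4 3 2 5 0 1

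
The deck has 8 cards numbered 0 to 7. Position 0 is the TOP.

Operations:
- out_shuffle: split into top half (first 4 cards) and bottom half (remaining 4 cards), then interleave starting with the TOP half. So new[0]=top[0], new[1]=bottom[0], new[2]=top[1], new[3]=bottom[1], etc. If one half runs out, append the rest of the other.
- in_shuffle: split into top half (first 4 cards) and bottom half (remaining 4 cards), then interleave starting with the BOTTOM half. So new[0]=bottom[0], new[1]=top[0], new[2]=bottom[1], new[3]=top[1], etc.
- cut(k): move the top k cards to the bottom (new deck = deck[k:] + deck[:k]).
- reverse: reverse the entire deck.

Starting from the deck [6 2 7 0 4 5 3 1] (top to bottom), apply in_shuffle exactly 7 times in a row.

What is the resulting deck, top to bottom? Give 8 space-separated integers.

After op 1 (in_shuffle): [4 6 5 2 3 7 1 0]
After op 2 (in_shuffle): [3 4 7 6 1 5 0 2]
After op 3 (in_shuffle): [1 3 5 4 0 7 2 6]
After op 4 (in_shuffle): [0 1 7 3 2 5 6 4]
After op 5 (in_shuffle): [2 0 5 1 6 7 4 3]
After op 6 (in_shuffle): [6 2 7 0 4 5 3 1]
After op 7 (in_shuffle): [4 6 5 2 3 7 1 0]

Answer: 4 6 5 2 3 7 1 0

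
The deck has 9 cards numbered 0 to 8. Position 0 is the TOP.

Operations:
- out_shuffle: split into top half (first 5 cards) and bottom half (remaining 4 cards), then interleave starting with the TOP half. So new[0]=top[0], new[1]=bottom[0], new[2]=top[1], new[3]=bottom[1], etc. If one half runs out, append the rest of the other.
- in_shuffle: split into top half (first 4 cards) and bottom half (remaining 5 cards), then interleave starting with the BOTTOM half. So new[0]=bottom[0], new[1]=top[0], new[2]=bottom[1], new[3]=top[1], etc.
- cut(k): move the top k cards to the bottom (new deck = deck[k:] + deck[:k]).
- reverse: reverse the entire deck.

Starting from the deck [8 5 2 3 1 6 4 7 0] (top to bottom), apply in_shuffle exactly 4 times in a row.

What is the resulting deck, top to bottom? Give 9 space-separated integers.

Answer: 3 7 2 4 5 6 8 1 0

Derivation:
After op 1 (in_shuffle): [1 8 6 5 4 2 7 3 0]
After op 2 (in_shuffle): [4 1 2 8 7 6 3 5 0]
After op 3 (in_shuffle): [7 4 6 1 3 2 5 8 0]
After op 4 (in_shuffle): [3 7 2 4 5 6 8 1 0]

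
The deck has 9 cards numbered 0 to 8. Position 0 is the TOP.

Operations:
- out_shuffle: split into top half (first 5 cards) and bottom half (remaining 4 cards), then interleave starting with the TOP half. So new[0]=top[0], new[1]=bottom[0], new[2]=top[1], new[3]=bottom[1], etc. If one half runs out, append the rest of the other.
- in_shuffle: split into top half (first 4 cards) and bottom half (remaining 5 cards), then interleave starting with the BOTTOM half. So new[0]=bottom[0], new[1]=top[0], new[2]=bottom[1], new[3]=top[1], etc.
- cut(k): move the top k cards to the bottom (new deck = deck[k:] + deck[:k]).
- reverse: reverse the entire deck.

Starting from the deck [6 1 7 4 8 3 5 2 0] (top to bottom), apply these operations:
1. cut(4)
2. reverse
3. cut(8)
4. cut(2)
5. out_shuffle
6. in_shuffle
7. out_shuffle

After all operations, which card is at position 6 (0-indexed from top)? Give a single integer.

After op 1 (cut(4)): [8 3 5 2 0 6 1 7 4]
After op 2 (reverse): [4 7 1 6 0 2 5 3 8]
After op 3 (cut(8)): [8 4 7 1 6 0 2 5 3]
After op 4 (cut(2)): [7 1 6 0 2 5 3 8 4]
After op 5 (out_shuffle): [7 5 1 3 6 8 0 4 2]
After op 6 (in_shuffle): [6 7 8 5 0 1 4 3 2]
After op 7 (out_shuffle): [6 1 7 4 8 3 5 2 0]
Position 6: card 5.

Answer: 5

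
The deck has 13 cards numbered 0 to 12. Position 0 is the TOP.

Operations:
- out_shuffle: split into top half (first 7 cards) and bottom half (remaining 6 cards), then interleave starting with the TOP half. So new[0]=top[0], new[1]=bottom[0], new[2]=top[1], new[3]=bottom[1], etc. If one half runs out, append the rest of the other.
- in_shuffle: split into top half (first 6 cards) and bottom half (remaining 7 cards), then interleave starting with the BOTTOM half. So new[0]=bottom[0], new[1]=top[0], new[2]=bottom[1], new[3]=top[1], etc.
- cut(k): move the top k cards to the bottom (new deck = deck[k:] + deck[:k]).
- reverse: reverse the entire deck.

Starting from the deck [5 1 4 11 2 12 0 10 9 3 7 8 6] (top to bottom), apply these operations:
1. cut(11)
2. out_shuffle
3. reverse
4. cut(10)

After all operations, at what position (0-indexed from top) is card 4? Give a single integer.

Answer: 7

Derivation:
After op 1 (cut(11)): [8 6 5 1 4 11 2 12 0 10 9 3 7]
After op 2 (out_shuffle): [8 12 6 0 5 10 1 9 4 3 11 7 2]
After op 3 (reverse): [2 7 11 3 4 9 1 10 5 0 6 12 8]
After op 4 (cut(10)): [6 12 8 2 7 11 3 4 9 1 10 5 0]
Card 4 is at position 7.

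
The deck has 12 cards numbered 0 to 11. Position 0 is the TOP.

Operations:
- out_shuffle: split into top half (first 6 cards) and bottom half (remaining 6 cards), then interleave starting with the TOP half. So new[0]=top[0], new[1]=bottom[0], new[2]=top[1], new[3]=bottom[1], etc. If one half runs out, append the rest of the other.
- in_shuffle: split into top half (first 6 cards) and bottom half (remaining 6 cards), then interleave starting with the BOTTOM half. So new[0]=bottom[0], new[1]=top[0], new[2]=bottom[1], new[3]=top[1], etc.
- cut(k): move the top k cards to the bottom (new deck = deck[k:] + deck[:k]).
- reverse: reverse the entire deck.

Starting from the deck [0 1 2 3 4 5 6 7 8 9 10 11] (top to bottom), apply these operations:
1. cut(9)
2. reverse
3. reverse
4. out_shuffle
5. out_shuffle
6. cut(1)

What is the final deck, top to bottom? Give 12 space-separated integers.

Answer: 0 3 6 10 1 4 7 11 2 5 8 9

Derivation:
After op 1 (cut(9)): [9 10 11 0 1 2 3 4 5 6 7 8]
After op 2 (reverse): [8 7 6 5 4 3 2 1 0 11 10 9]
After op 3 (reverse): [9 10 11 0 1 2 3 4 5 6 7 8]
After op 4 (out_shuffle): [9 3 10 4 11 5 0 6 1 7 2 8]
After op 5 (out_shuffle): [9 0 3 6 10 1 4 7 11 2 5 8]
After op 6 (cut(1)): [0 3 6 10 1 4 7 11 2 5 8 9]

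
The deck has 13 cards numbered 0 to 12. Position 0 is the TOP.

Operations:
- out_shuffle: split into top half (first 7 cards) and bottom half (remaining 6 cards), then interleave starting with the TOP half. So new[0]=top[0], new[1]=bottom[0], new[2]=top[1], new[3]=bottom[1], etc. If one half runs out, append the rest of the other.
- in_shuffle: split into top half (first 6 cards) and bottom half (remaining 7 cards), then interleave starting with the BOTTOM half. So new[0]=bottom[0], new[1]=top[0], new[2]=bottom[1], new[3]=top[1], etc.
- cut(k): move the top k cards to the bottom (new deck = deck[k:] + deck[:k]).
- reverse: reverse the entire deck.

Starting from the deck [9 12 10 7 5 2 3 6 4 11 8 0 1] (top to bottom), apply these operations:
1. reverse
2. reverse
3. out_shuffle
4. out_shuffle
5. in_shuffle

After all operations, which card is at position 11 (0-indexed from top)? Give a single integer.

After op 1 (reverse): [1 0 8 11 4 6 3 2 5 7 10 12 9]
After op 2 (reverse): [9 12 10 7 5 2 3 6 4 11 8 0 1]
After op 3 (out_shuffle): [9 6 12 4 10 11 7 8 5 0 2 1 3]
After op 4 (out_shuffle): [9 8 6 5 12 0 4 2 10 1 11 3 7]
After op 5 (in_shuffle): [4 9 2 8 10 6 1 5 11 12 3 0 7]
Position 11: card 0.

Answer: 0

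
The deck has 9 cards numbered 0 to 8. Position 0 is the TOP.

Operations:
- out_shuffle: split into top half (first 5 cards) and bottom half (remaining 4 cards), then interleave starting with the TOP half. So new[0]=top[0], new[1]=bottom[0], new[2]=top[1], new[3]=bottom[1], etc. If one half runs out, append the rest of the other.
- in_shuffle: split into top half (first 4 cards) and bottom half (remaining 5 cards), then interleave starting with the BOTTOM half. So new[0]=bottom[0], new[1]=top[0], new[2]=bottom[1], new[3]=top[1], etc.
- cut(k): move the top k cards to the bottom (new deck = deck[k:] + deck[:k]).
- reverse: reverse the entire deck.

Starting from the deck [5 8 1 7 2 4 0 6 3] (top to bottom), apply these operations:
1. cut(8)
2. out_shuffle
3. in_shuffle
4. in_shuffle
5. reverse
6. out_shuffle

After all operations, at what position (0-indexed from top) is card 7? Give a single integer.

Answer: 0

Derivation:
After op 1 (cut(8)): [3 5 8 1 7 2 4 0 6]
After op 2 (out_shuffle): [3 2 5 4 8 0 1 6 7]
After op 3 (in_shuffle): [8 3 0 2 1 5 6 4 7]
After op 4 (in_shuffle): [1 8 5 3 6 0 4 2 7]
After op 5 (reverse): [7 2 4 0 6 3 5 8 1]
After op 6 (out_shuffle): [7 3 2 5 4 8 0 1 6]
Card 7 is at position 0.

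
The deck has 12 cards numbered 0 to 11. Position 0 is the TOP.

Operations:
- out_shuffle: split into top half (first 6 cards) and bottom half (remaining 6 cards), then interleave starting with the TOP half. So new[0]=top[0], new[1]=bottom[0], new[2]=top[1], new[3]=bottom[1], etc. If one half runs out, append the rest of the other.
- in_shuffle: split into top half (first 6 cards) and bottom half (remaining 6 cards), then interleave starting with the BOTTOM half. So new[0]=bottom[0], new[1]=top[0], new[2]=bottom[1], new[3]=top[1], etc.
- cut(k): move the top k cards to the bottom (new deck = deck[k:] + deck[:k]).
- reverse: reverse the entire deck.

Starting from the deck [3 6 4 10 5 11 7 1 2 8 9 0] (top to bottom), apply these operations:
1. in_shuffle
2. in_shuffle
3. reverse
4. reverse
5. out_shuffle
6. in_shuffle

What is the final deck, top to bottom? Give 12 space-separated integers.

After op 1 (in_shuffle): [7 3 1 6 2 4 8 10 9 5 0 11]
After op 2 (in_shuffle): [8 7 10 3 9 1 5 6 0 2 11 4]
After op 3 (reverse): [4 11 2 0 6 5 1 9 3 10 7 8]
After op 4 (reverse): [8 7 10 3 9 1 5 6 0 2 11 4]
After op 5 (out_shuffle): [8 5 7 6 10 0 3 2 9 11 1 4]
After op 6 (in_shuffle): [3 8 2 5 9 7 11 6 1 10 4 0]

Answer: 3 8 2 5 9 7 11 6 1 10 4 0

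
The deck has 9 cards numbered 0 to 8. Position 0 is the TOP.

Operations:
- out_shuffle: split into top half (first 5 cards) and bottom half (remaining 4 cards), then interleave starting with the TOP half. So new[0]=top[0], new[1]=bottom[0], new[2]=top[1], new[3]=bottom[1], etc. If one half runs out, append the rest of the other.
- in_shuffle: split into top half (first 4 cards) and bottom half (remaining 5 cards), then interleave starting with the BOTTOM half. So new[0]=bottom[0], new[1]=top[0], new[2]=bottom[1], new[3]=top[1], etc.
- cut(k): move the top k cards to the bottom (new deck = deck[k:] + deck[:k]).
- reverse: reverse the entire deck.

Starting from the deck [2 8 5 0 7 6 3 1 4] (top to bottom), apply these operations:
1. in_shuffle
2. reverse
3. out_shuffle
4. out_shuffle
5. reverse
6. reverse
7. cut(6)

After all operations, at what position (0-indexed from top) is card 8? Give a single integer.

After op 1 (in_shuffle): [7 2 6 8 3 5 1 0 4]
After op 2 (reverse): [4 0 1 5 3 8 6 2 7]
After op 3 (out_shuffle): [4 8 0 6 1 2 5 7 3]
After op 4 (out_shuffle): [4 2 8 5 0 7 6 3 1]
After op 5 (reverse): [1 3 6 7 0 5 8 2 4]
After op 6 (reverse): [4 2 8 5 0 7 6 3 1]
After op 7 (cut(6)): [6 3 1 4 2 8 5 0 7]
Card 8 is at position 5.

Answer: 5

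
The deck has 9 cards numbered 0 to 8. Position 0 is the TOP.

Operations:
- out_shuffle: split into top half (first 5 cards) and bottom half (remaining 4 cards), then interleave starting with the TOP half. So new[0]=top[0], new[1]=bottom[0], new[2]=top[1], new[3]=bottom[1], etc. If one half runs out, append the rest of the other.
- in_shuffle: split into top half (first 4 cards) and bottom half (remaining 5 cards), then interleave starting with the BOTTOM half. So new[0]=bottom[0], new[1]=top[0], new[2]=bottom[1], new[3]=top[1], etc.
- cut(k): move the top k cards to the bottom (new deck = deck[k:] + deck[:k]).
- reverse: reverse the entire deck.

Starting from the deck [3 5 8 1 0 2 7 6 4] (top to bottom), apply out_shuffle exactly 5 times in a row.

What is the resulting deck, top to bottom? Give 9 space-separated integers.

After op 1 (out_shuffle): [3 2 5 7 8 6 1 4 0]
After op 2 (out_shuffle): [3 6 2 1 5 4 7 0 8]
After op 3 (out_shuffle): [3 4 6 7 2 0 1 8 5]
After op 4 (out_shuffle): [3 0 4 1 6 8 7 5 2]
After op 5 (out_shuffle): [3 8 0 7 4 5 1 2 6]

Answer: 3 8 0 7 4 5 1 2 6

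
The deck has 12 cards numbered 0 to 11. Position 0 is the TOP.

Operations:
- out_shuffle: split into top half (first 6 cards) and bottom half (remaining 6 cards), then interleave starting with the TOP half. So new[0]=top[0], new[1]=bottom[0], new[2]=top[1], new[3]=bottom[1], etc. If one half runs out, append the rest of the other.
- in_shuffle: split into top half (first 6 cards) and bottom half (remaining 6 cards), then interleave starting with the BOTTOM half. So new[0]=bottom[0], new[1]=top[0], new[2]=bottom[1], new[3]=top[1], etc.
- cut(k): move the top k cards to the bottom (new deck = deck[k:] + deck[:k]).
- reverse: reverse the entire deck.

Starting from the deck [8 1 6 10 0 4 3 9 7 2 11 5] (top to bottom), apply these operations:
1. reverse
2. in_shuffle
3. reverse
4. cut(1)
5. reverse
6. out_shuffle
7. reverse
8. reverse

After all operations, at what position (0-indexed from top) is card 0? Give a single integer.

Answer: 6

Derivation:
After op 1 (reverse): [5 11 2 7 9 3 4 0 10 6 1 8]
After op 2 (in_shuffle): [4 5 0 11 10 2 6 7 1 9 8 3]
After op 3 (reverse): [3 8 9 1 7 6 2 10 11 0 5 4]
After op 4 (cut(1)): [8 9 1 7 6 2 10 11 0 5 4 3]
After op 5 (reverse): [3 4 5 0 11 10 2 6 7 1 9 8]
After op 6 (out_shuffle): [3 2 4 6 5 7 0 1 11 9 10 8]
After op 7 (reverse): [8 10 9 11 1 0 7 5 6 4 2 3]
After op 8 (reverse): [3 2 4 6 5 7 0 1 11 9 10 8]
Card 0 is at position 6.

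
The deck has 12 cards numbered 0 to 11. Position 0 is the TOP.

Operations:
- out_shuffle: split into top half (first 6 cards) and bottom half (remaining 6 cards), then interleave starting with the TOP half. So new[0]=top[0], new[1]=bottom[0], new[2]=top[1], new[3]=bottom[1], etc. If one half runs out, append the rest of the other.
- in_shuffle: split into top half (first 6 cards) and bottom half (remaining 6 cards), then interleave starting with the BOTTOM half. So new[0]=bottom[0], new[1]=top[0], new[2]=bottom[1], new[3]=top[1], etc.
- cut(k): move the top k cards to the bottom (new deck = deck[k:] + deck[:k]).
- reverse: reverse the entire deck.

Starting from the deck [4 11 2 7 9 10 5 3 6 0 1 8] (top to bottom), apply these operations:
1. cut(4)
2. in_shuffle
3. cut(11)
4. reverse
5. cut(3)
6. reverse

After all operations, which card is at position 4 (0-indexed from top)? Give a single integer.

Answer: 1

Derivation:
After op 1 (cut(4)): [9 10 5 3 6 0 1 8 4 11 2 7]
After op 2 (in_shuffle): [1 9 8 10 4 5 11 3 2 6 7 0]
After op 3 (cut(11)): [0 1 9 8 10 4 5 11 3 2 6 7]
After op 4 (reverse): [7 6 2 3 11 5 4 10 8 9 1 0]
After op 5 (cut(3)): [3 11 5 4 10 8 9 1 0 7 6 2]
After op 6 (reverse): [2 6 7 0 1 9 8 10 4 5 11 3]
Position 4: card 1.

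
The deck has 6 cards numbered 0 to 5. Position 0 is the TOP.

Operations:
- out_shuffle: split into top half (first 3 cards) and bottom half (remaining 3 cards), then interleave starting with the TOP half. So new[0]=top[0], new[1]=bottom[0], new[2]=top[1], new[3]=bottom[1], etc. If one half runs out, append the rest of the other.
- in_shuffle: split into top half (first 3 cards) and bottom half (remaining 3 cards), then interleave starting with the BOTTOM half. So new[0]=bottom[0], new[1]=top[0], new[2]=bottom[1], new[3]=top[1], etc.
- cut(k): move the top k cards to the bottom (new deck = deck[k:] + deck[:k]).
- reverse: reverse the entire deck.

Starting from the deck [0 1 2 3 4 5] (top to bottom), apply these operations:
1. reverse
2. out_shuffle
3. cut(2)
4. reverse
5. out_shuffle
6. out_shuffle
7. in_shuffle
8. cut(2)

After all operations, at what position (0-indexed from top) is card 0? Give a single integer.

After op 1 (reverse): [5 4 3 2 1 0]
After op 2 (out_shuffle): [5 2 4 1 3 0]
After op 3 (cut(2)): [4 1 3 0 5 2]
After op 4 (reverse): [2 5 0 3 1 4]
After op 5 (out_shuffle): [2 3 5 1 0 4]
After op 6 (out_shuffle): [2 1 3 0 5 4]
After op 7 (in_shuffle): [0 2 5 1 4 3]
After op 8 (cut(2)): [5 1 4 3 0 2]
Card 0 is at position 4.

Answer: 4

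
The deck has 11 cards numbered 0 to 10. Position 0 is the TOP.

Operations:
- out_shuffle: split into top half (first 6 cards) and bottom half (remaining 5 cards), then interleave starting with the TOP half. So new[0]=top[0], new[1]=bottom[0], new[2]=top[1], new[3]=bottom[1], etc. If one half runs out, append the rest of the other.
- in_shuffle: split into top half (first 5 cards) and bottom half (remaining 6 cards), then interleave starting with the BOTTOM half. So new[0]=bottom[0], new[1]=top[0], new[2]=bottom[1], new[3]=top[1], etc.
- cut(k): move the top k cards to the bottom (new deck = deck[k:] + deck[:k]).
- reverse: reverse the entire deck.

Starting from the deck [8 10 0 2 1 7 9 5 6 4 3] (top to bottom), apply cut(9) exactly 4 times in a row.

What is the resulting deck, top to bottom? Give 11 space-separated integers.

Answer: 2 1 7 9 5 6 4 3 8 10 0

Derivation:
After op 1 (cut(9)): [4 3 8 10 0 2 1 7 9 5 6]
After op 2 (cut(9)): [5 6 4 3 8 10 0 2 1 7 9]
After op 3 (cut(9)): [7 9 5 6 4 3 8 10 0 2 1]
After op 4 (cut(9)): [2 1 7 9 5 6 4 3 8 10 0]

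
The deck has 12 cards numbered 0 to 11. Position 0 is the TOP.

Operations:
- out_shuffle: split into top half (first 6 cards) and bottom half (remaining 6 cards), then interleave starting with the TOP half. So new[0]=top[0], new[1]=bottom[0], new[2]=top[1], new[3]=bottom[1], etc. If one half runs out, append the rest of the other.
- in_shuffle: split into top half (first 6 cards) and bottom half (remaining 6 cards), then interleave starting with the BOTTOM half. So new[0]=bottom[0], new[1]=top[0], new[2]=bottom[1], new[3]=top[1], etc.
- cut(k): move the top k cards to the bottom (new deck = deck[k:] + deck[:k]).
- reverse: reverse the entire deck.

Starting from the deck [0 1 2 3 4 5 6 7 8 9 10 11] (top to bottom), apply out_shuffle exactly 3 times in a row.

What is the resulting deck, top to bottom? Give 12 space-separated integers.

Answer: 0 7 3 10 6 2 9 5 1 8 4 11

Derivation:
After op 1 (out_shuffle): [0 6 1 7 2 8 3 9 4 10 5 11]
After op 2 (out_shuffle): [0 3 6 9 1 4 7 10 2 5 8 11]
After op 3 (out_shuffle): [0 7 3 10 6 2 9 5 1 8 4 11]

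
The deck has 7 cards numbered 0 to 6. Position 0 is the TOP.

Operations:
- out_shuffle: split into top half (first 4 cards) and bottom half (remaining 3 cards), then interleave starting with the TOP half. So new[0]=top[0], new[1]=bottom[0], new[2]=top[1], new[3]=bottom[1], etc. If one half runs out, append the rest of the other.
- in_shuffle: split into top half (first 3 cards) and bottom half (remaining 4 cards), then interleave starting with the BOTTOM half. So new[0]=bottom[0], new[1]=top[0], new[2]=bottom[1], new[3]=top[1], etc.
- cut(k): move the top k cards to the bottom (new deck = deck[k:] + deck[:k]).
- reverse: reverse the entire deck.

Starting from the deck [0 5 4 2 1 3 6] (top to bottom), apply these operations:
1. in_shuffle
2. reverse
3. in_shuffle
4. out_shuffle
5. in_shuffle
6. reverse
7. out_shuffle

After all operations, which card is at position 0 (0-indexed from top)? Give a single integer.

Answer: 4

Derivation:
After op 1 (in_shuffle): [2 0 1 5 3 4 6]
After op 2 (reverse): [6 4 3 5 1 0 2]
After op 3 (in_shuffle): [5 6 1 4 0 3 2]
After op 4 (out_shuffle): [5 0 6 3 1 2 4]
After op 5 (in_shuffle): [3 5 1 0 2 6 4]
After op 6 (reverse): [4 6 2 0 1 5 3]
After op 7 (out_shuffle): [4 1 6 5 2 3 0]
Position 0: card 4.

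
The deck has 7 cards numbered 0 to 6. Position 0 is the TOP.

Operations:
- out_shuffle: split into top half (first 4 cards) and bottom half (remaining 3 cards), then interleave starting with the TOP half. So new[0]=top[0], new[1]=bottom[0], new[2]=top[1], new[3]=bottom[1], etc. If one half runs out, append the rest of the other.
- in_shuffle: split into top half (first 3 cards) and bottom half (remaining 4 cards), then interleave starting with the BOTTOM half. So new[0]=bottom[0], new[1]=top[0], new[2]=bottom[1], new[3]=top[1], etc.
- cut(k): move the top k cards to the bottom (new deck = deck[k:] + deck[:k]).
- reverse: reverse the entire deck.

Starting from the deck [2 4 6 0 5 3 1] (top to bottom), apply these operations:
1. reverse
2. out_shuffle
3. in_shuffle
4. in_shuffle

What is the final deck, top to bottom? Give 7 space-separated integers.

After op 1 (reverse): [1 3 5 0 6 4 2]
After op 2 (out_shuffle): [1 6 3 4 5 2 0]
After op 3 (in_shuffle): [4 1 5 6 2 3 0]
After op 4 (in_shuffle): [6 4 2 1 3 5 0]

Answer: 6 4 2 1 3 5 0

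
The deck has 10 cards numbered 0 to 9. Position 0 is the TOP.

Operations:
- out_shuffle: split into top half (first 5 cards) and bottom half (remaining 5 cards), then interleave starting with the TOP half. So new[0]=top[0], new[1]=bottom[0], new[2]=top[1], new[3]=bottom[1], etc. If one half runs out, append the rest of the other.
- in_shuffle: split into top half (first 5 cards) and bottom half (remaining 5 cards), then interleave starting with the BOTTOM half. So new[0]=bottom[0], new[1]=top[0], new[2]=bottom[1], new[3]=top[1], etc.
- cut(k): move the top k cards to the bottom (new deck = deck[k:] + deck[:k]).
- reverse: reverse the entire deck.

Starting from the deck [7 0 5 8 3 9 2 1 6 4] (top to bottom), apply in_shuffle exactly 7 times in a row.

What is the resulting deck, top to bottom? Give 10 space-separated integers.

Answer: 1 3 0 4 2 8 7 6 9 5

Derivation:
After op 1 (in_shuffle): [9 7 2 0 1 5 6 8 4 3]
After op 2 (in_shuffle): [5 9 6 7 8 2 4 0 3 1]
After op 3 (in_shuffle): [2 5 4 9 0 6 3 7 1 8]
After op 4 (in_shuffle): [6 2 3 5 7 4 1 9 8 0]
After op 5 (in_shuffle): [4 6 1 2 9 3 8 5 0 7]
After op 6 (in_shuffle): [3 4 8 6 5 1 0 2 7 9]
After op 7 (in_shuffle): [1 3 0 4 2 8 7 6 9 5]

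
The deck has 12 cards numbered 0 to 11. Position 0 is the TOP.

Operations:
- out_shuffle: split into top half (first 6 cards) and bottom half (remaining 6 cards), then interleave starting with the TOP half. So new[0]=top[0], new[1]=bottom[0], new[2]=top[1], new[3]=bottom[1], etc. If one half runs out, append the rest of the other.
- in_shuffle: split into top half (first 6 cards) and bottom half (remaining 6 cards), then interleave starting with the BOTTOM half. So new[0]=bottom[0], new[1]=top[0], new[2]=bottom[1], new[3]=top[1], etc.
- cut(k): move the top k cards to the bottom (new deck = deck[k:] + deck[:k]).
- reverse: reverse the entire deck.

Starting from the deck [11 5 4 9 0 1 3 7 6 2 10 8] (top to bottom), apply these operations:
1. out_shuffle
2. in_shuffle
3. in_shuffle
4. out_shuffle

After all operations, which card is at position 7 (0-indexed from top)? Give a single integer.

Answer: 0

Derivation:
After op 1 (out_shuffle): [11 3 5 7 4 6 9 2 0 10 1 8]
After op 2 (in_shuffle): [9 11 2 3 0 5 10 7 1 4 8 6]
After op 3 (in_shuffle): [10 9 7 11 1 2 4 3 8 0 6 5]
After op 4 (out_shuffle): [10 4 9 3 7 8 11 0 1 6 2 5]
Position 7: card 0.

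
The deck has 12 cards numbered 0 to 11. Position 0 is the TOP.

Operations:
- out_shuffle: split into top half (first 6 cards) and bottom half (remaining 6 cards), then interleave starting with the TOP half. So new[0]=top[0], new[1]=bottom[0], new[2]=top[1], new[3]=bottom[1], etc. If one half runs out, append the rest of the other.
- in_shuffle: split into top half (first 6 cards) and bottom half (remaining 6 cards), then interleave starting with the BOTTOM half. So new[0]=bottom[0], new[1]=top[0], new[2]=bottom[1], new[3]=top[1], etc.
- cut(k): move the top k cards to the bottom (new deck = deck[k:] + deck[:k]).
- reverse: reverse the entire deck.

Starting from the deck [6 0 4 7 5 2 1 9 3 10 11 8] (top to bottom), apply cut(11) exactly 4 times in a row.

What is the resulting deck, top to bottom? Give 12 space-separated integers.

After op 1 (cut(11)): [8 6 0 4 7 5 2 1 9 3 10 11]
After op 2 (cut(11)): [11 8 6 0 4 7 5 2 1 9 3 10]
After op 3 (cut(11)): [10 11 8 6 0 4 7 5 2 1 9 3]
After op 4 (cut(11)): [3 10 11 8 6 0 4 7 5 2 1 9]

Answer: 3 10 11 8 6 0 4 7 5 2 1 9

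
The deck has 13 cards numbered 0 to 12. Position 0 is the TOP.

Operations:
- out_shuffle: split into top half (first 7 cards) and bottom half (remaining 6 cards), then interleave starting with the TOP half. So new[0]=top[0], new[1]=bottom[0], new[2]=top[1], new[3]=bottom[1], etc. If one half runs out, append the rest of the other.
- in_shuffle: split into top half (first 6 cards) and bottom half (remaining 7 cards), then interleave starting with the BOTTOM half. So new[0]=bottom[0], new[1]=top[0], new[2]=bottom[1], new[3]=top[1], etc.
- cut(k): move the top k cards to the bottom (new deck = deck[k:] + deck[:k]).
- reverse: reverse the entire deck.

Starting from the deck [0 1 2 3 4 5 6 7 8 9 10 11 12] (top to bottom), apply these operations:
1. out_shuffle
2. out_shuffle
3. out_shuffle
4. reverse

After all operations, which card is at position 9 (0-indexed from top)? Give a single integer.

Answer: 2

Derivation:
After op 1 (out_shuffle): [0 7 1 8 2 9 3 10 4 11 5 12 6]
After op 2 (out_shuffle): [0 10 7 4 1 11 8 5 2 12 9 6 3]
After op 3 (out_shuffle): [0 5 10 2 7 12 4 9 1 6 11 3 8]
After op 4 (reverse): [8 3 11 6 1 9 4 12 7 2 10 5 0]
Position 9: card 2.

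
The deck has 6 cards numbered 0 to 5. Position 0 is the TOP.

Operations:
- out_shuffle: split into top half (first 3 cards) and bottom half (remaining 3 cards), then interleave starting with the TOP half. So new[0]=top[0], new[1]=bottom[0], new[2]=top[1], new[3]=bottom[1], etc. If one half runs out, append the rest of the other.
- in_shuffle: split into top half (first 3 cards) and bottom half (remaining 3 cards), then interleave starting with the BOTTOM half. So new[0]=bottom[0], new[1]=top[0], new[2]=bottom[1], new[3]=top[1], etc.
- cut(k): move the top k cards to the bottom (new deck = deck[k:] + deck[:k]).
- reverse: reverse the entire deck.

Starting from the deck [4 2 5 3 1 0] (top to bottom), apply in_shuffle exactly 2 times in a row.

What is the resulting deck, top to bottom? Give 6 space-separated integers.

After op 1 (in_shuffle): [3 4 1 2 0 5]
After op 2 (in_shuffle): [2 3 0 4 5 1]

Answer: 2 3 0 4 5 1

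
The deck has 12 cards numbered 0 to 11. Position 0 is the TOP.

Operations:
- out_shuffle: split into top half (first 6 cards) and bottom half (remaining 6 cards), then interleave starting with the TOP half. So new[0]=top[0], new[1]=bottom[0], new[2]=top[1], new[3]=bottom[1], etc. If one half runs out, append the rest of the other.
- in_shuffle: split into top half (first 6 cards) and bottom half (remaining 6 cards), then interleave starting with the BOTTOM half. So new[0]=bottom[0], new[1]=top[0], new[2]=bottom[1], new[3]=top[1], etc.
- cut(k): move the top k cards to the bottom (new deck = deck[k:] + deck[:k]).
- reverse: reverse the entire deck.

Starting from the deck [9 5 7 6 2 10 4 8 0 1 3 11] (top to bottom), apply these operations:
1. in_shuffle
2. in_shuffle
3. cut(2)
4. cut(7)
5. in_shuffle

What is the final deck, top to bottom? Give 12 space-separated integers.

After op 1 (in_shuffle): [4 9 8 5 0 7 1 6 3 2 11 10]
After op 2 (in_shuffle): [1 4 6 9 3 8 2 5 11 0 10 7]
After op 3 (cut(2)): [6 9 3 8 2 5 11 0 10 7 1 4]
After op 4 (cut(7)): [0 10 7 1 4 6 9 3 8 2 5 11]
After op 5 (in_shuffle): [9 0 3 10 8 7 2 1 5 4 11 6]

Answer: 9 0 3 10 8 7 2 1 5 4 11 6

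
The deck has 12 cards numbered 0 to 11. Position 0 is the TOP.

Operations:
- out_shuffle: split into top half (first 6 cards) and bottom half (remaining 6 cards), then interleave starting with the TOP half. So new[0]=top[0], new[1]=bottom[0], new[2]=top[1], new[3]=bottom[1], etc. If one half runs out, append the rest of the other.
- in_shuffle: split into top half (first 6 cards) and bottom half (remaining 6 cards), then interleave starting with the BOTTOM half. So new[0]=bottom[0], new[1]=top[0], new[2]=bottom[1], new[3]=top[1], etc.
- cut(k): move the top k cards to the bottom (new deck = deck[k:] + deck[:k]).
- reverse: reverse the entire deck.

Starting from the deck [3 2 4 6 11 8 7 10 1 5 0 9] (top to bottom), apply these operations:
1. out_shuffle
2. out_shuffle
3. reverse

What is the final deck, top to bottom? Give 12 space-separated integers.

Answer: 9 1 8 4 0 10 11 2 5 7 6 3

Derivation:
After op 1 (out_shuffle): [3 7 2 10 4 1 6 5 11 0 8 9]
After op 2 (out_shuffle): [3 6 7 5 2 11 10 0 4 8 1 9]
After op 3 (reverse): [9 1 8 4 0 10 11 2 5 7 6 3]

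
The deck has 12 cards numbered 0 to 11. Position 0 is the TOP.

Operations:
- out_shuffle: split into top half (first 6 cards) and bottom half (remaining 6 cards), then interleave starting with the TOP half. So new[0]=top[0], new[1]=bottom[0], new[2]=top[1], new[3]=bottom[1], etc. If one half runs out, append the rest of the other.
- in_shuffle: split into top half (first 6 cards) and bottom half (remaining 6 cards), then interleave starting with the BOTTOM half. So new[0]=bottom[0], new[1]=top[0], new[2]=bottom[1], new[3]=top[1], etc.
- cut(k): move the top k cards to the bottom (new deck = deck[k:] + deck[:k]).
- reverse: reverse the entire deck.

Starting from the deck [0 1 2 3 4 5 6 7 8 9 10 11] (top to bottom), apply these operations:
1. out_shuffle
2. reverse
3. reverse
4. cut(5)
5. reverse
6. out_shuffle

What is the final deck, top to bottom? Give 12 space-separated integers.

After op 1 (out_shuffle): [0 6 1 7 2 8 3 9 4 10 5 11]
After op 2 (reverse): [11 5 10 4 9 3 8 2 7 1 6 0]
After op 3 (reverse): [0 6 1 7 2 8 3 9 4 10 5 11]
After op 4 (cut(5)): [8 3 9 4 10 5 11 0 6 1 7 2]
After op 5 (reverse): [2 7 1 6 0 11 5 10 4 9 3 8]
After op 6 (out_shuffle): [2 5 7 10 1 4 6 9 0 3 11 8]

Answer: 2 5 7 10 1 4 6 9 0 3 11 8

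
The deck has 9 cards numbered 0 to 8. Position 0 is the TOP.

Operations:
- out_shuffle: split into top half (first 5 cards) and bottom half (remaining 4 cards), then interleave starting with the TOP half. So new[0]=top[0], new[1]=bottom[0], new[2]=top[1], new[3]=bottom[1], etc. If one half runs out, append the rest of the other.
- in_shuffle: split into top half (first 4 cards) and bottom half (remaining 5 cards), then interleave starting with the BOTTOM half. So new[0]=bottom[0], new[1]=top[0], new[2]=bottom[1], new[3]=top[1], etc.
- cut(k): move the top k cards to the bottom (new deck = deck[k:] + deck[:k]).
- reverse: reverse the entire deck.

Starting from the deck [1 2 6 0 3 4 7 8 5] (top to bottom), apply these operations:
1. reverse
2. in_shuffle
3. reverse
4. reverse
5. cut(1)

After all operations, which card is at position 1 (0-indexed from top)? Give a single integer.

Answer: 0

Derivation:
After op 1 (reverse): [5 8 7 4 3 0 6 2 1]
After op 2 (in_shuffle): [3 5 0 8 6 7 2 4 1]
After op 3 (reverse): [1 4 2 7 6 8 0 5 3]
After op 4 (reverse): [3 5 0 8 6 7 2 4 1]
After op 5 (cut(1)): [5 0 8 6 7 2 4 1 3]
Position 1: card 0.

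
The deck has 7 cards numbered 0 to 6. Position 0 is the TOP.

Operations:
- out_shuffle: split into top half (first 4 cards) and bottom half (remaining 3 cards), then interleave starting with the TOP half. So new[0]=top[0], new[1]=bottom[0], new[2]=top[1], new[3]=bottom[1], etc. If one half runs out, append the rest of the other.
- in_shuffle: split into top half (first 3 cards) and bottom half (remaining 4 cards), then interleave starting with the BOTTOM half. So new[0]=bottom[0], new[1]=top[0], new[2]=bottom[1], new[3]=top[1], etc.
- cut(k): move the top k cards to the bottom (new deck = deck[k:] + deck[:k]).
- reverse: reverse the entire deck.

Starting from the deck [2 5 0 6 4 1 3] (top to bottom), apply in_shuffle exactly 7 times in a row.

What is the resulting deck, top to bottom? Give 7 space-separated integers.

After op 1 (in_shuffle): [6 2 4 5 1 0 3]
After op 2 (in_shuffle): [5 6 1 2 0 4 3]
After op 3 (in_shuffle): [2 5 0 6 4 1 3]
After op 4 (in_shuffle): [6 2 4 5 1 0 3]
After op 5 (in_shuffle): [5 6 1 2 0 4 3]
After op 6 (in_shuffle): [2 5 0 6 4 1 3]
After op 7 (in_shuffle): [6 2 4 5 1 0 3]

Answer: 6 2 4 5 1 0 3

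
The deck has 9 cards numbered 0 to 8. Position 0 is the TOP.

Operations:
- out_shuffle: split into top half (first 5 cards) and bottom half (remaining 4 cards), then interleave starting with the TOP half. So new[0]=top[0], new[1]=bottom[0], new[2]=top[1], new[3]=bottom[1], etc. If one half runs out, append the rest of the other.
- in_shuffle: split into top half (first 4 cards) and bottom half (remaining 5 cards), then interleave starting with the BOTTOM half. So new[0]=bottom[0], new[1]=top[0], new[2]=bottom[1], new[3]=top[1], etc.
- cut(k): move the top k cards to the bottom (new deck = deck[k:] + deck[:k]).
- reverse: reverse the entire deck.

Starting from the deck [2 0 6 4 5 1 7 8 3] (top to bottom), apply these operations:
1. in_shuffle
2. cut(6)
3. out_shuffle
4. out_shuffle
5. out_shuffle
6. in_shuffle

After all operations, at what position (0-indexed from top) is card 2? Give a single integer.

Answer: 2

Derivation:
After op 1 (in_shuffle): [5 2 1 0 7 6 8 4 3]
After op 2 (cut(6)): [8 4 3 5 2 1 0 7 6]
After op 3 (out_shuffle): [8 1 4 0 3 7 5 6 2]
After op 4 (out_shuffle): [8 7 1 5 4 6 0 2 3]
After op 5 (out_shuffle): [8 6 7 0 1 2 5 3 4]
After op 6 (in_shuffle): [1 8 2 6 5 7 3 0 4]
Card 2 is at position 2.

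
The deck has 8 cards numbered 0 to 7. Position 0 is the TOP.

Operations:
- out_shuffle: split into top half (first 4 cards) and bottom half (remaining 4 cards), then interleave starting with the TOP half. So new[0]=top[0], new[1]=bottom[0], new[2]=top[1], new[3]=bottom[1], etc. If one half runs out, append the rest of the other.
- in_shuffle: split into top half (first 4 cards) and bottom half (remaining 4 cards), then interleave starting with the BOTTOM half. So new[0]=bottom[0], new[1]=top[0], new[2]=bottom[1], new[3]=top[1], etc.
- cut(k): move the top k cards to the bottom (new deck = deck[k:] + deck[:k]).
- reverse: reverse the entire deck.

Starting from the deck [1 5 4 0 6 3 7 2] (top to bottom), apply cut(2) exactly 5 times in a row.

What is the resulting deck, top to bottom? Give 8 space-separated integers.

After op 1 (cut(2)): [4 0 6 3 7 2 1 5]
After op 2 (cut(2)): [6 3 7 2 1 5 4 0]
After op 3 (cut(2)): [7 2 1 5 4 0 6 3]
After op 4 (cut(2)): [1 5 4 0 6 3 7 2]
After op 5 (cut(2)): [4 0 6 3 7 2 1 5]

Answer: 4 0 6 3 7 2 1 5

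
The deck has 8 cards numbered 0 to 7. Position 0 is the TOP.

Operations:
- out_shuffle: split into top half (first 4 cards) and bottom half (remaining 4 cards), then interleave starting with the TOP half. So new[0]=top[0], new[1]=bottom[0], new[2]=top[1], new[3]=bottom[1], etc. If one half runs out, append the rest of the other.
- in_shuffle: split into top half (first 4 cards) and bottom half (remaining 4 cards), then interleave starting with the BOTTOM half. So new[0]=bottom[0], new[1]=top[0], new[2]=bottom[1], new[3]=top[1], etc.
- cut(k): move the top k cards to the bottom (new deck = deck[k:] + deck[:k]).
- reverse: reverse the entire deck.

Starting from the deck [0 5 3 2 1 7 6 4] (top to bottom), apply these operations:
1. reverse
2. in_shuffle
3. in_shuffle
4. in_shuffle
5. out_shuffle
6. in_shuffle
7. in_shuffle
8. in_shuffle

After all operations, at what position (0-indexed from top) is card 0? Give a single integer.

Answer: 7

Derivation:
After op 1 (reverse): [4 6 7 1 2 3 5 0]
After op 2 (in_shuffle): [2 4 3 6 5 7 0 1]
After op 3 (in_shuffle): [5 2 7 4 0 3 1 6]
After op 4 (in_shuffle): [0 5 3 2 1 7 6 4]
After op 5 (out_shuffle): [0 1 5 7 3 6 2 4]
After op 6 (in_shuffle): [3 0 6 1 2 5 4 7]
After op 7 (in_shuffle): [2 3 5 0 4 6 7 1]
After op 8 (in_shuffle): [4 2 6 3 7 5 1 0]
Card 0 is at position 7.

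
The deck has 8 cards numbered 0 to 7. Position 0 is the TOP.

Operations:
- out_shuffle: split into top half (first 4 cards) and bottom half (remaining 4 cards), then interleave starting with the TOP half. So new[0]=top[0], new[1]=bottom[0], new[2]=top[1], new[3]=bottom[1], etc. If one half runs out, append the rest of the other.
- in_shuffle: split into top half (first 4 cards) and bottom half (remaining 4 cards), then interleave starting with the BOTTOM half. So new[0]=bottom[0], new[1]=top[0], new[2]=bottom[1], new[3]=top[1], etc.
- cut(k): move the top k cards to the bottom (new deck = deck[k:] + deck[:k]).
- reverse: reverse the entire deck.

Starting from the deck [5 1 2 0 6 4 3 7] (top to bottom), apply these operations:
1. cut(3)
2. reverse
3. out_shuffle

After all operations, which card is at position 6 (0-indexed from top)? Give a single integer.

After op 1 (cut(3)): [0 6 4 3 7 5 1 2]
After op 2 (reverse): [2 1 5 7 3 4 6 0]
After op 3 (out_shuffle): [2 3 1 4 5 6 7 0]
Position 6: card 7.

Answer: 7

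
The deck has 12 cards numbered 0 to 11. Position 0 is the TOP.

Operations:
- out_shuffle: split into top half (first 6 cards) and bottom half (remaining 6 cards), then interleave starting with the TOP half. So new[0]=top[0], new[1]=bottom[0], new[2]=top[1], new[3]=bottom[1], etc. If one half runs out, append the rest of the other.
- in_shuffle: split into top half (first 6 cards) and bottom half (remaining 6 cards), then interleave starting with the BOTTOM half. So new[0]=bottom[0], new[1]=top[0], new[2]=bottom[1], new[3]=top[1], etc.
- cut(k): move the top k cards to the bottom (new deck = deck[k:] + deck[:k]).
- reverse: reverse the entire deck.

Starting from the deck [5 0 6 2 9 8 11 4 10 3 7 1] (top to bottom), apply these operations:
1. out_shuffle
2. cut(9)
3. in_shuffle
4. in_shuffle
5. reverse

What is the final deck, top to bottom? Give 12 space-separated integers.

After op 1 (out_shuffle): [5 11 0 4 6 10 2 3 9 7 8 1]
After op 2 (cut(9)): [7 8 1 5 11 0 4 6 10 2 3 9]
After op 3 (in_shuffle): [4 7 6 8 10 1 2 5 3 11 9 0]
After op 4 (in_shuffle): [2 4 5 7 3 6 11 8 9 10 0 1]
After op 5 (reverse): [1 0 10 9 8 11 6 3 7 5 4 2]

Answer: 1 0 10 9 8 11 6 3 7 5 4 2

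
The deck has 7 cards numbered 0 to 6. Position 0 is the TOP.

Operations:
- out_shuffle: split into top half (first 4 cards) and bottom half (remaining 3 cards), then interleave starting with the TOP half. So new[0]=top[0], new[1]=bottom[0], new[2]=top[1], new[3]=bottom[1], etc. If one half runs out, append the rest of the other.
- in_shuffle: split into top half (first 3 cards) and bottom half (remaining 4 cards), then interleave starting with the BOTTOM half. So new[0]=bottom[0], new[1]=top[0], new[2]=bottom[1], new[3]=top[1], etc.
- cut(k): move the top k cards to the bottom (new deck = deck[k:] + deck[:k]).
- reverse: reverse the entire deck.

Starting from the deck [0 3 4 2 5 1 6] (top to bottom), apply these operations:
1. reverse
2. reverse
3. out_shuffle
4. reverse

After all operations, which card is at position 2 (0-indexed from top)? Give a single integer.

Answer: 4

Derivation:
After op 1 (reverse): [6 1 5 2 4 3 0]
After op 2 (reverse): [0 3 4 2 5 1 6]
After op 3 (out_shuffle): [0 5 3 1 4 6 2]
After op 4 (reverse): [2 6 4 1 3 5 0]
Position 2: card 4.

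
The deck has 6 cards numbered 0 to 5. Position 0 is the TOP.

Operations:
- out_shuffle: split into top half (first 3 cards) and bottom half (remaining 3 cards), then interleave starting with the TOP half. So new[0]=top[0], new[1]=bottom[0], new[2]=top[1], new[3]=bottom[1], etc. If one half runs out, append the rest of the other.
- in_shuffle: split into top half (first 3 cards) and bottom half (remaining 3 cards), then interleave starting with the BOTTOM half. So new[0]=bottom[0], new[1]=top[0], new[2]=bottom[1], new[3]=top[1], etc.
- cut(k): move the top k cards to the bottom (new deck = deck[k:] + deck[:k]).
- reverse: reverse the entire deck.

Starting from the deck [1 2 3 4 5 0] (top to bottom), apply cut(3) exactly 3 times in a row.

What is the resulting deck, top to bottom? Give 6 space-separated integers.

After op 1 (cut(3)): [4 5 0 1 2 3]
After op 2 (cut(3)): [1 2 3 4 5 0]
After op 3 (cut(3)): [4 5 0 1 2 3]

Answer: 4 5 0 1 2 3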